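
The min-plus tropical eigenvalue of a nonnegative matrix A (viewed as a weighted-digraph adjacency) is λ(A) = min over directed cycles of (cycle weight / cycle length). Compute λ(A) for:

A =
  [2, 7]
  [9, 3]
λ(A) = 2

Enumerate directed cycles and compute their means (weight / length). Sample:
  cycle 0 → 0: weight = 2, length = 1, mean = 2/1 ≈ 2.000
  cycle 1 → 1: weight = 3, length = 1, mean = 3/1 ≈ 3.000
  cycle 0 → 1 → 0: weight = 16, length = 2, mean = 16/2 ≈ 8.000
  cycle 1 → 0 → 1: weight = 16, length = 2, mean = 16/2 ≈ 8.000
Minimum mean = 2.000, attained e.g. along the cycle 0 → 0 with weight 2 and length 1. So λ(A) = 2/1 = 2.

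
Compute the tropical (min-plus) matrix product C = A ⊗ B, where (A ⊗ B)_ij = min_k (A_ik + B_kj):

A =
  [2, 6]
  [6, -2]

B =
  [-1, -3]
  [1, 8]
A ⊗ B =
  [1, -1]
  [-1, 3]

Apply the min-plus product entry-by-entry:
  C[0][0] = min over k of (A[0][0] + B[0][0] = 2 + -1 = 1, A[0][1] + B[1][0] = 6 + 1 = 7) = 1 (attained at k = 0)
  C[0][1] = min over k of (A[0][0] + B[0][1] = 2 + -3 = -1, A[0][1] + B[1][1] = 6 + 8 = 14) = -1 (attained at k = 0)
  C[1][0] = min over k of (A[1][0] + B[0][0] = 6 + -1 = 5, A[1][1] + B[1][0] = -2 + 1 = -1) = -1 (attained at k = 1)
  C[1][1] = min over k of (A[1][0] + B[0][1] = 6 + -3 = 3, A[1][1] + B[1][1] = -2 + 8 = 6) = 3 (attained at k = 0)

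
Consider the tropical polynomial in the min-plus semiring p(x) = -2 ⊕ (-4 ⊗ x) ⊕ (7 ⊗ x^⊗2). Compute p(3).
p(3) = -2

A tropical monomial a ⊗ x^⊗i evaluates to a + i · x. Evaluating each term at x = 3:
  Term 0 contributes -2 + 0 · 3 = -2
  Term 1 contributes -4 + 1 · 3 = -1
  Term 2 contributes 7 + 2 · 3 = 13
p(3) = ⊕ of these = min[-2, -1, 13] = -2.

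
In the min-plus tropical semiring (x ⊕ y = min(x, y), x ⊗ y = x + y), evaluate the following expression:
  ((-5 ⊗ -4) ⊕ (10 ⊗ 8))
((-5 ⊗ -4) ⊕ (10 ⊗ 8)) = -9

Expand innermost to outermost. Recall ⊕ takes the minimum of its arguments and ⊗ takes their sum. Working out the expression ((-5 ⊗ -4) ⊕ (10 ⊗ 8)) gives -9.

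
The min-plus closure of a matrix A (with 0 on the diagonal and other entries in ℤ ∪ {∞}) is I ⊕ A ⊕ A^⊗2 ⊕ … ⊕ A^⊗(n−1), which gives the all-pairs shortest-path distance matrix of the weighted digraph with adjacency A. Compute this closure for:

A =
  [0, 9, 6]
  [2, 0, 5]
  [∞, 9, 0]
Closure =
  [0, 9, 6]
  [2, 0, 5]
  [11, 9, 0]

This is the Floyd-Warshall all-pairs shortest-path computation. For each intermediate vertex k = 0, 1, …, 2, update dist[i][j] ← min(dist[i][j], dist[i][k] + dist[k][j]). The final matrix gives, for each (i, j), the minimum total weight of any directed path from i to j (possibly empty when i = j).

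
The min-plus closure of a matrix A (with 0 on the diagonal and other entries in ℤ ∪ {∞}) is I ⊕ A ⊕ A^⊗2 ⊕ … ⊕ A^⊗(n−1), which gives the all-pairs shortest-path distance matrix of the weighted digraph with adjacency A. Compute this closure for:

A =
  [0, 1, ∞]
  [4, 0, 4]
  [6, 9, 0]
Closure =
  [0, 1, 5]
  [4, 0, 4]
  [6, 7, 0]

This is the Floyd-Warshall all-pairs shortest-path computation. For each intermediate vertex k = 0, 1, …, 2, update dist[i][j] ← min(dist[i][j], dist[i][k] + dist[k][j]). The final matrix gives, for each (i, j), the minimum total weight of any directed path from i to j (possibly empty when i = j).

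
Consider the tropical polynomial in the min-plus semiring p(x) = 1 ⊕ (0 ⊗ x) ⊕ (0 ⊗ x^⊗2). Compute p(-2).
p(-2) = -4

A tropical monomial a ⊗ x^⊗i evaluates to a + i · x. Evaluating each term at x = -2:
  Term 0 contributes 1 + 0 · -2 = 1
  Term 1 contributes 0 + 1 · -2 = -2
  Term 2 contributes 0 + 2 · -2 = -4
p(-2) = ⊕ of these = min[1, -2, -4] = -4.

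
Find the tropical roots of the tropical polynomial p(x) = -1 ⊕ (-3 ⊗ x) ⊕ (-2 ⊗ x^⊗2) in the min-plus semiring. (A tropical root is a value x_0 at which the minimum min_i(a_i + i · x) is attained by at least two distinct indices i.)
Roots: {-1, 2}

Each tropical root is a break point of the lower envelope of the lines y = a_i + i · x (there are 3 lines, with slopes 0, 1, ..., 2). Only the lines that attain the minimum somewhere contribute to roots; other lines are dominated. Here the surviving (envelope) indices are i = 2, i = 1, i = 0.
Intersections between consecutive envelope lines give the roots: for adjacent envelope indices i < j the intersection is x = (a_i − a_j) / (j − i). Reading off the sorted break points: {-1, 2}.
Verification: at each break x_0, at least two indices attain the minimum of min_i(a_i + i · x_0).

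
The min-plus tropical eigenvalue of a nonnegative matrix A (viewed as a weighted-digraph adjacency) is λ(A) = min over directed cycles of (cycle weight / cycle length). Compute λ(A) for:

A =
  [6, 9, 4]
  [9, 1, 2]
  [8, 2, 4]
λ(A) = 1

Enumerate directed cycles and compute their means (weight / length). Sample:
  cycle 0 → 0: weight = 6, length = 1, mean = 6/1 ≈ 6.000
  cycle 1 → 1: weight = 1, length = 1, mean = 1/1 ≈ 1.000
  cycle 2 → 2: weight = 4, length = 1, mean = 4/1 ≈ 4.000
  cycle 0 → 1 → 0: weight = 18, length = 2, mean = 18/2 ≈ 9.000
  cycle 0 → 2 → 0: weight = 12, length = 2, mean = 12/2 ≈ 6.000
  cycle 1 → 0 → 1: weight = 18, length = 2, mean = 18/2 ≈ 9.000
Minimum mean = 1.000, attained e.g. along the cycle 1 → 1 with weight 1 and length 1. So λ(A) = 1/1 = 1.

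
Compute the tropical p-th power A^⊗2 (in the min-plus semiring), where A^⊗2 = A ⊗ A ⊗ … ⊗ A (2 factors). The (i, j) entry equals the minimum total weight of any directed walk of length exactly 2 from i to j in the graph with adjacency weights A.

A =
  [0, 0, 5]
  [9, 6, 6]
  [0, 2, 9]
A^⊗2 =
  [0, 0, 5]
  [6, 8, 12]
  [0, 0, 5]

Each entry (A^⊗2)_ij equals the minimum over all length-2 walks i = v_0 → v_1 → … → v_2 = j of Σ_t A[v_t][v_{t+1}]. For example, for (i, j) = (0, 2) we minimise over 3 possible intermediate vertex sequences; the minimum is 5, attained along the walk 0 → 0 → 2.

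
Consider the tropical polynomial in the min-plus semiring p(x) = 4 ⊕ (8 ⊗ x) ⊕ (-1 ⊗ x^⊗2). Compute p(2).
p(2) = 3

A tropical monomial a ⊗ x^⊗i evaluates to a + i · x. Evaluating each term at x = 2:
  Term 0 contributes 4 + 0 · 2 = 4
  Term 1 contributes 8 + 1 · 2 = 10
  Term 2 contributes -1 + 2 · 2 = 3
p(2) = ⊕ of these = min[4, 10, 3] = 3.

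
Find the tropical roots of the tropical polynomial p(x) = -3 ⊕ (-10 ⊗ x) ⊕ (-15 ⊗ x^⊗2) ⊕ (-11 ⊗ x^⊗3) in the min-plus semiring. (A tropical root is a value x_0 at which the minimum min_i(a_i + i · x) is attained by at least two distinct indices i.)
Roots: {-4, 5, 7}

Each tropical root is a break point of the lower envelope of the lines y = a_i + i · x (there are 4 lines, with slopes 0, 1, ..., 3). Only the lines that attain the minimum somewhere contribute to roots; other lines are dominated. Here the surviving (envelope) indices are i = 3, i = 2, i = 1, i = 0.
Intersections between consecutive envelope lines give the roots: for adjacent envelope indices i < j the intersection is x = (a_i − a_j) / (j − i). Reading off the sorted break points: {-4, 5, 7}.
Verification: at each break x_0, at least two indices attain the minimum of min_i(a_i + i · x_0).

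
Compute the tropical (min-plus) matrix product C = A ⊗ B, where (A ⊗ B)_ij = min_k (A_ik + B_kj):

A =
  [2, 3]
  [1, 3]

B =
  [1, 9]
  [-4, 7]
A ⊗ B =
  [-1, 10]
  [-1, 10]

Apply the min-plus product entry-by-entry:
  C[0][0] = min over k of (A[0][0] + B[0][0] = 2 + 1 = 3, A[0][1] + B[1][0] = 3 + -4 = -1) = -1 (attained at k = 1)
  C[0][1] = min over k of (A[0][0] + B[0][1] = 2 + 9 = 11, A[0][1] + B[1][1] = 3 + 7 = 10) = 10 (attained at k = 1)
  C[1][0] = min over k of (A[1][0] + B[0][0] = 1 + 1 = 2, A[1][1] + B[1][0] = 3 + -4 = -1) = -1 (attained at k = 1)
  C[1][1] = min over k of (A[1][0] + B[0][1] = 1 + 9 = 10, A[1][1] + B[1][1] = 3 + 7 = 10) = 10 (attained at k = 0)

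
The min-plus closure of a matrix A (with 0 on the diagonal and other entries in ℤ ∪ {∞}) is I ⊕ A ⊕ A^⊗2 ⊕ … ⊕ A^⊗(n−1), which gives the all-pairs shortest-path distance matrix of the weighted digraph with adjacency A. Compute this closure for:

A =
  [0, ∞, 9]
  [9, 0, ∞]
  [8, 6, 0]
Closure =
  [0, 15, 9]
  [9, 0, 18]
  [8, 6, 0]

This is the Floyd-Warshall all-pairs shortest-path computation. For each intermediate vertex k = 0, 1, …, 2, update dist[i][j] ← min(dist[i][j], dist[i][k] + dist[k][j]). The final matrix gives, for each (i, j), the minimum total weight of any directed path from i to j (possibly empty when i = j).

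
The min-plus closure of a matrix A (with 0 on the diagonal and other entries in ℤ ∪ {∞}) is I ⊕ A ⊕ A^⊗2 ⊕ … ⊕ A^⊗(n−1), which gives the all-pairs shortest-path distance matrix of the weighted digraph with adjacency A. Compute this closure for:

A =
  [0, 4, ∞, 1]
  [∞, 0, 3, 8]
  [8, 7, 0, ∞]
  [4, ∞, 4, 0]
Closure =
  [0, 4, 5, 1]
  [11, 0, 3, 8]
  [8, 7, 0, 9]
  [4, 8, 4, 0]

This is the Floyd-Warshall all-pairs shortest-path computation. For each intermediate vertex k = 0, 1, …, 3, update dist[i][j] ← min(dist[i][j], dist[i][k] + dist[k][j]). The final matrix gives, for each (i, j), the minimum total weight of any directed path from i to j (possibly empty when i = j).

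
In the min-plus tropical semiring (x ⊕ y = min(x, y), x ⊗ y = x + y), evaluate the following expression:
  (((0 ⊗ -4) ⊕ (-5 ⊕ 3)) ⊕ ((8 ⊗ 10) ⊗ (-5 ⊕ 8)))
(((0 ⊗ -4) ⊕ (-5 ⊕ 3)) ⊕ ((8 ⊗ 10) ⊗ (-5 ⊕ 8))) = -5

Expand innermost to outermost. Recall ⊕ takes the minimum of its arguments and ⊗ takes their sum. Working out the expression (((0 ⊗ -4) ⊕ (-5 ⊕ 3)) ⊕ ((8 ⊗ 10) ⊗ (-5 ⊕ 8))) gives -5.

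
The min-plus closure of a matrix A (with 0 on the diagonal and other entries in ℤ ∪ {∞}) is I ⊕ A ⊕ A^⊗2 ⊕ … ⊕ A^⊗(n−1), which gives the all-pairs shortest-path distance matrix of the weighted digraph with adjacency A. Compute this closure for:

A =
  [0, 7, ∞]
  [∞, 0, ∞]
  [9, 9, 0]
Closure =
  [0, 7, ∞]
  [∞, 0, ∞]
  [9, 9, 0]

This is the Floyd-Warshall all-pairs shortest-path computation. For each intermediate vertex k = 0, 1, …, 2, update dist[i][j] ← min(dist[i][j], dist[i][k] + dist[k][j]). The final matrix gives, for each (i, j), the minimum total weight of any directed path from i to j (possibly empty when i = j).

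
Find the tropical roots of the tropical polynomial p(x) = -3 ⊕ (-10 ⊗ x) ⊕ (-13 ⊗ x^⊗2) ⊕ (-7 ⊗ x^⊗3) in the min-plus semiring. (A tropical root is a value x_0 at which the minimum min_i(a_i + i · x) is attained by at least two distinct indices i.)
Roots: {-6, 3, 7}

Each tropical root is a break point of the lower envelope of the lines y = a_i + i · x (there are 4 lines, with slopes 0, 1, ..., 3). Only the lines that attain the minimum somewhere contribute to roots; other lines are dominated. Here the surviving (envelope) indices are i = 3, i = 2, i = 1, i = 0.
Intersections between consecutive envelope lines give the roots: for adjacent envelope indices i < j the intersection is x = (a_i − a_j) / (j − i). Reading off the sorted break points: {-6, 3, 7}.
Verification: at each break x_0, at least two indices attain the minimum of min_i(a_i + i · x_0).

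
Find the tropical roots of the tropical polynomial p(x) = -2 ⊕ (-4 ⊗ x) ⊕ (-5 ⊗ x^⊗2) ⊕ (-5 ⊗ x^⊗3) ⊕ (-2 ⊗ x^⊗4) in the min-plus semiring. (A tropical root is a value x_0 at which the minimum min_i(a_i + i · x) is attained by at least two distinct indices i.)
Roots: {-3, 0, 1, 2}

Each tropical root is a break point of the lower envelope of the lines y = a_i + i · x (there are 5 lines, with slopes 0, 1, ..., 4). Only the lines that attain the minimum somewhere contribute to roots; other lines are dominated. Here the surviving (envelope) indices are i = 4, i = 3, i = 2, i = 1, i = 0.
Intersections between consecutive envelope lines give the roots: for adjacent envelope indices i < j the intersection is x = (a_i − a_j) / (j − i). Reading off the sorted break points: {-3, 0, 1, 2}.
Verification: at each break x_0, at least two indices attain the minimum of min_i(a_i + i · x_0).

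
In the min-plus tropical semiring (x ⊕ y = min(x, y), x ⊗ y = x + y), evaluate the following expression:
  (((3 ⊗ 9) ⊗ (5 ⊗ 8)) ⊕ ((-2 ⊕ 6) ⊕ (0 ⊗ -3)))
(((3 ⊗ 9) ⊗ (5 ⊗ 8)) ⊕ ((-2 ⊕ 6) ⊕ (0 ⊗ -3))) = -3

Expand innermost to outermost. Recall ⊕ takes the minimum of its arguments and ⊗ takes their sum. Working out the expression (((3 ⊗ 9) ⊗ (5 ⊗ 8)) ⊕ ((-2 ⊕ 6) ⊕ (0 ⊗ -3))) gives -3.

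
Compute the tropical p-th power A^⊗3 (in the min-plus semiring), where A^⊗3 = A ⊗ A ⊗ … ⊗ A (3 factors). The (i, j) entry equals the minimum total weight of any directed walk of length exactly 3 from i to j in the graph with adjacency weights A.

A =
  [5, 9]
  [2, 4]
A^⊗3 =
  [15, 17]
  [10, 12]

Each entry (A^⊗3)_ij equals the minimum over all length-3 walks i = v_0 → v_1 → … → v_3 = j of Σ_t A[v_t][v_{t+1}]. For example, for (i, j) = (0, 1) we minimise over 4 possible intermediate vertex sequences; the minimum is 17, attained along the walk 0 → 1 → 1 → 1.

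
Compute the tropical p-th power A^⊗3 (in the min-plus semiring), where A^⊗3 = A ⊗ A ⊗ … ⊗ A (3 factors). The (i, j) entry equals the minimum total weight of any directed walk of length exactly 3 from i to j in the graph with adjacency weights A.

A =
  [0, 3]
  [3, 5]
A^⊗3 =
  [0, 3]
  [3, 6]

Each entry (A^⊗3)_ij equals the minimum over all length-3 walks i = v_0 → v_1 → … → v_3 = j of Σ_t A[v_t][v_{t+1}]. For example, for (i, j) = (0, 1) we minimise over 4 possible intermediate vertex sequences; the minimum is 3, attained along the walk 0 → 0 → 0 → 1.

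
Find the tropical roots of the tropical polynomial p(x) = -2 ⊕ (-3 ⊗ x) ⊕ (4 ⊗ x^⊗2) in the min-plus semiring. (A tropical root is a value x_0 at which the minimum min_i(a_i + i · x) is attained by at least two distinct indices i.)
Roots: {-7, 1}

Each tropical root is a break point of the lower envelope of the lines y = a_i + i · x (there are 3 lines, with slopes 0, 1, ..., 2). Only the lines that attain the minimum somewhere contribute to roots; other lines are dominated. Here the surviving (envelope) indices are i = 2, i = 1, i = 0.
Intersections between consecutive envelope lines give the roots: for adjacent envelope indices i < j the intersection is x = (a_i − a_j) / (j − i). Reading off the sorted break points: {-7, 1}.
Verification: at each break x_0, at least two indices attain the minimum of min_i(a_i + i · x_0).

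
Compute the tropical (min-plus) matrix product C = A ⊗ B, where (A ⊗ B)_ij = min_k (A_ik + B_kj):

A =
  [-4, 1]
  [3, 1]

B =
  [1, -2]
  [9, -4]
A ⊗ B =
  [-3, -6]
  [4, -3]

Apply the min-plus product entry-by-entry:
  C[0][0] = min over k of (A[0][0] + B[0][0] = -4 + 1 = -3, A[0][1] + B[1][0] = 1 + 9 = 10) = -3 (attained at k = 0)
  C[0][1] = min over k of (A[0][0] + B[0][1] = -4 + -2 = -6, A[0][1] + B[1][1] = 1 + -4 = -3) = -6 (attained at k = 0)
  C[1][0] = min over k of (A[1][0] + B[0][0] = 3 + 1 = 4, A[1][1] + B[1][0] = 1 + 9 = 10) = 4 (attained at k = 0)
  C[1][1] = min over k of (A[1][0] + B[0][1] = 3 + -2 = 1, A[1][1] + B[1][1] = 1 + -4 = -3) = -3 (attained at k = 1)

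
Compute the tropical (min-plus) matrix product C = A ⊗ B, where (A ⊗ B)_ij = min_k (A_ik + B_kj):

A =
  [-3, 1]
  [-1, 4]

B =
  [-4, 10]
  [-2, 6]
A ⊗ B =
  [-7, 7]
  [-5, 9]

Apply the min-plus product entry-by-entry:
  C[0][0] = min over k of (A[0][0] + B[0][0] = -3 + -4 = -7, A[0][1] + B[1][0] = 1 + -2 = -1) = -7 (attained at k = 0)
  C[0][1] = min over k of (A[0][0] + B[0][1] = -3 + 10 = 7, A[0][1] + B[1][1] = 1 + 6 = 7) = 7 (attained at k = 0)
  C[1][0] = min over k of (A[1][0] + B[0][0] = -1 + -4 = -5, A[1][1] + B[1][0] = 4 + -2 = 2) = -5 (attained at k = 0)
  C[1][1] = min over k of (A[1][0] + B[0][1] = -1 + 10 = 9, A[1][1] + B[1][1] = 4 + 6 = 10) = 9 (attained at k = 0)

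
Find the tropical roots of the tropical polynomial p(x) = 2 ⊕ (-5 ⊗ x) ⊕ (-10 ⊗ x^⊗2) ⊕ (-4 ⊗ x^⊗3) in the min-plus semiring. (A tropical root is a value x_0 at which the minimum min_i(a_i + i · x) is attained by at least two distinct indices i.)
Roots: {-6, 5, 7}

Each tropical root is a break point of the lower envelope of the lines y = a_i + i · x (there are 4 lines, with slopes 0, 1, ..., 3). Only the lines that attain the minimum somewhere contribute to roots; other lines are dominated. Here the surviving (envelope) indices are i = 3, i = 2, i = 1, i = 0.
Intersections between consecutive envelope lines give the roots: for adjacent envelope indices i < j the intersection is x = (a_i − a_j) / (j − i). Reading off the sorted break points: {-6, 5, 7}.
Verification: at each break x_0, at least two indices attain the minimum of min_i(a_i + i · x_0).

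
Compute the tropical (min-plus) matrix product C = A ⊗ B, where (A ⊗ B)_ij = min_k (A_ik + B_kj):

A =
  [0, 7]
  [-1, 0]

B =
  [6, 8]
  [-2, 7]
A ⊗ B =
  [5, 8]
  [-2, 7]

Apply the min-plus product entry-by-entry:
  C[0][0] = min over k of (A[0][0] + B[0][0] = 0 + 6 = 6, A[0][1] + B[1][0] = 7 + -2 = 5) = 5 (attained at k = 1)
  C[0][1] = min over k of (A[0][0] + B[0][1] = 0 + 8 = 8, A[0][1] + B[1][1] = 7 + 7 = 14) = 8 (attained at k = 0)
  C[1][0] = min over k of (A[1][0] + B[0][0] = -1 + 6 = 5, A[1][1] + B[1][0] = 0 + -2 = -2) = -2 (attained at k = 1)
  C[1][1] = min over k of (A[1][0] + B[0][1] = -1 + 8 = 7, A[1][1] + B[1][1] = 0 + 7 = 7) = 7 (attained at k = 0)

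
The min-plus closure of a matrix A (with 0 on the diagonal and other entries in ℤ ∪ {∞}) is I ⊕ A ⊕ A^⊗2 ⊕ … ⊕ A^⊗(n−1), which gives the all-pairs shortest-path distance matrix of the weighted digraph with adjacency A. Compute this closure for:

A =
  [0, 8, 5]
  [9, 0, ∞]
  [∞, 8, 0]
Closure =
  [0, 8, 5]
  [9, 0, 14]
  [17, 8, 0]

This is the Floyd-Warshall all-pairs shortest-path computation. For each intermediate vertex k = 0, 1, …, 2, update dist[i][j] ← min(dist[i][j], dist[i][k] + dist[k][j]). The final matrix gives, for each (i, j), the minimum total weight of any directed path from i to j (possibly empty when i = j).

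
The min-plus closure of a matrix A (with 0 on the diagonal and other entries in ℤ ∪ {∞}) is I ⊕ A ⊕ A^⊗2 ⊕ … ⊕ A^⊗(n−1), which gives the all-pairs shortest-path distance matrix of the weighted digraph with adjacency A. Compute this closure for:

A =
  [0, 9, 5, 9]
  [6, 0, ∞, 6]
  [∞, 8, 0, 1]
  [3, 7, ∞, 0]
Closure =
  [0, 9, 5, 6]
  [6, 0, 11, 6]
  [4, 8, 0, 1]
  [3, 7, 8, 0]

This is the Floyd-Warshall all-pairs shortest-path computation. For each intermediate vertex k = 0, 1, …, 3, update dist[i][j] ← min(dist[i][j], dist[i][k] + dist[k][j]). The final matrix gives, for each (i, j), the minimum total weight of any directed path from i to j (possibly empty when i = j).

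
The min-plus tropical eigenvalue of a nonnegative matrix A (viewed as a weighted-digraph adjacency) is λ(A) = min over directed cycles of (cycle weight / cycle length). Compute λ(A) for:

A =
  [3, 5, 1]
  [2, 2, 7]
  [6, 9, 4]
λ(A) = 2

Enumerate directed cycles and compute their means (weight / length). Sample:
  cycle 0 → 0: weight = 3, length = 1, mean = 3/1 ≈ 3.000
  cycle 1 → 1: weight = 2, length = 1, mean = 2/1 ≈ 2.000
  cycle 2 → 2: weight = 4, length = 1, mean = 4/1 ≈ 4.000
  cycle 0 → 1 → 0: weight = 7, length = 2, mean = 7/2 ≈ 3.500
  cycle 0 → 2 → 0: weight = 7, length = 2, mean = 7/2 ≈ 3.500
  cycle 1 → 0 → 1: weight = 7, length = 2, mean = 7/2 ≈ 3.500
Minimum mean = 2.000, attained e.g. along the cycle 1 → 1 with weight 2 and length 1. So λ(A) = 2/1 = 2.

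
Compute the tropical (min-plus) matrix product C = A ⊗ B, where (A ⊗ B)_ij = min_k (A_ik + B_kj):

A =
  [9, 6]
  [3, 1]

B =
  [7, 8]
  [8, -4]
A ⊗ B =
  [14, 2]
  [9, -3]

Apply the min-plus product entry-by-entry:
  C[0][0] = min over k of (A[0][0] + B[0][0] = 9 + 7 = 16, A[0][1] + B[1][0] = 6 + 8 = 14) = 14 (attained at k = 1)
  C[0][1] = min over k of (A[0][0] + B[0][1] = 9 + 8 = 17, A[0][1] + B[1][1] = 6 + -4 = 2) = 2 (attained at k = 1)
  C[1][0] = min over k of (A[1][0] + B[0][0] = 3 + 7 = 10, A[1][1] + B[1][0] = 1 + 8 = 9) = 9 (attained at k = 1)
  C[1][1] = min over k of (A[1][0] + B[0][1] = 3 + 8 = 11, A[1][1] + B[1][1] = 1 + -4 = -3) = -3 (attained at k = 1)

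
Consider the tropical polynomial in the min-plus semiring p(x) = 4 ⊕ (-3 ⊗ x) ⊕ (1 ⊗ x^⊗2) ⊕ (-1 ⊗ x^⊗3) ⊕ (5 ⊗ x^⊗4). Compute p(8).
p(8) = 4

A tropical monomial a ⊗ x^⊗i evaluates to a + i · x. Evaluating each term at x = 8:
  Term 0 contributes 4 + 0 · 8 = 4
  Term 1 contributes -3 + 1 · 8 = 5
  Term 2 contributes 1 + 2 · 8 = 17
  Term 3 contributes -1 + 3 · 8 = 23
  Term 4 contributes 5 + 4 · 8 = 37
p(8) = ⊕ of these = min[4, 5, 17, 23, 37] = 4.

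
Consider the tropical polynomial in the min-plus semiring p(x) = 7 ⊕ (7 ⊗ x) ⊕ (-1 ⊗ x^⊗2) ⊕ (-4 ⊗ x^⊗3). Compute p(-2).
p(-2) = -10

A tropical monomial a ⊗ x^⊗i evaluates to a + i · x. Evaluating each term at x = -2:
  Term 0 contributes 7 + 0 · -2 = 7
  Term 1 contributes 7 + 1 · -2 = 5
  Term 2 contributes -1 + 2 · -2 = -5
  Term 3 contributes -4 + 3 · -2 = -10
p(-2) = ⊕ of these = min[7, 5, -5, -10] = -10.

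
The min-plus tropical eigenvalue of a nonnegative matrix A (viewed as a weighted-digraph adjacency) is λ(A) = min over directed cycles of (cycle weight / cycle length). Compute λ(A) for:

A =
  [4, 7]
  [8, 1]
λ(A) = 1

Enumerate directed cycles and compute their means (weight / length). Sample:
  cycle 0 → 0: weight = 4, length = 1, mean = 4/1 ≈ 4.000
  cycle 1 → 1: weight = 1, length = 1, mean = 1/1 ≈ 1.000
  cycle 0 → 1 → 0: weight = 15, length = 2, mean = 15/2 ≈ 7.500
  cycle 1 → 0 → 1: weight = 15, length = 2, mean = 15/2 ≈ 7.500
Minimum mean = 1.000, attained e.g. along the cycle 1 → 1 with weight 1 and length 1. So λ(A) = 1/1 = 1.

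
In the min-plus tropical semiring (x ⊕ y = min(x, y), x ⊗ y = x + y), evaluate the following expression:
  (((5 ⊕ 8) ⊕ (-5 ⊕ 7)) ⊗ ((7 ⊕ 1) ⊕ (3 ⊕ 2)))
(((5 ⊕ 8) ⊕ (-5 ⊕ 7)) ⊗ ((7 ⊕ 1) ⊕ (3 ⊕ 2))) = -4

Expand innermost to outermost. Recall ⊕ takes the minimum of its arguments and ⊗ takes their sum. Working out the expression (((5 ⊕ 8) ⊕ (-5 ⊕ 7)) ⊗ ((7 ⊕ 1) ⊕ (3 ⊕ 2))) gives -4.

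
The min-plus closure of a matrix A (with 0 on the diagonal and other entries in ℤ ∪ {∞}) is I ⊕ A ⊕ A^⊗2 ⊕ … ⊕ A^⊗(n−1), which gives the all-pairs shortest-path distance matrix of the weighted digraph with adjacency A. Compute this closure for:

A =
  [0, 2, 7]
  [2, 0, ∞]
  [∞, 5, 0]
Closure =
  [0, 2, 7]
  [2, 0, 9]
  [7, 5, 0]

This is the Floyd-Warshall all-pairs shortest-path computation. For each intermediate vertex k = 0, 1, …, 2, update dist[i][j] ← min(dist[i][j], dist[i][k] + dist[k][j]). The final matrix gives, for each (i, j), the minimum total weight of any directed path from i to j (possibly empty when i = j).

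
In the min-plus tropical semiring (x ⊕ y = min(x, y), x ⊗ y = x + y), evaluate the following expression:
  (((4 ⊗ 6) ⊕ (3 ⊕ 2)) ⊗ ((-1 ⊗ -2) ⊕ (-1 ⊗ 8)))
(((4 ⊗ 6) ⊕ (3 ⊕ 2)) ⊗ ((-1 ⊗ -2) ⊕ (-1 ⊗ 8))) = -1

Expand innermost to outermost. Recall ⊕ takes the minimum of its arguments and ⊗ takes their sum. Working out the expression (((4 ⊗ 6) ⊕ (3 ⊕ 2)) ⊗ ((-1 ⊗ -2) ⊕ (-1 ⊗ 8))) gives -1.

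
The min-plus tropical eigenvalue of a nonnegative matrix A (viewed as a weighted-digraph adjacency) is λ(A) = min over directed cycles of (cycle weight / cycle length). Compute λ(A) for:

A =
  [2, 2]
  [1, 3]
λ(A) = 3/2

Enumerate directed cycles and compute their means (weight / length). Sample:
  cycle 0 → 0: weight = 2, length = 1, mean = 2/1 ≈ 2.000
  cycle 1 → 1: weight = 3, length = 1, mean = 3/1 ≈ 3.000
  cycle 0 → 1 → 0: weight = 3, length = 2, mean = 3/2 ≈ 1.500
  cycle 1 → 0 → 1: weight = 3, length = 2, mean = 3/2 ≈ 1.500
Minimum mean = 1.500, attained e.g. along the cycle 0 → 1 → 0 with weight 3 and length 2. So λ(A) = 3/2 = 3/2.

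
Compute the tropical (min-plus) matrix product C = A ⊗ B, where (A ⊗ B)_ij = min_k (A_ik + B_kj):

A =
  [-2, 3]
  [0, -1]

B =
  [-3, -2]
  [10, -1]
A ⊗ B =
  [-5, -4]
  [-3, -2]

Apply the min-plus product entry-by-entry:
  C[0][0] = min over k of (A[0][0] + B[0][0] = -2 + -3 = -5, A[0][1] + B[1][0] = 3 + 10 = 13) = -5 (attained at k = 0)
  C[0][1] = min over k of (A[0][0] + B[0][1] = -2 + -2 = -4, A[0][1] + B[1][1] = 3 + -1 = 2) = -4 (attained at k = 0)
  C[1][0] = min over k of (A[1][0] + B[0][0] = 0 + -3 = -3, A[1][1] + B[1][0] = -1 + 10 = 9) = -3 (attained at k = 0)
  C[1][1] = min over k of (A[1][0] + B[0][1] = 0 + -2 = -2, A[1][1] + B[1][1] = -1 + -1 = -2) = -2 (attained at k = 0)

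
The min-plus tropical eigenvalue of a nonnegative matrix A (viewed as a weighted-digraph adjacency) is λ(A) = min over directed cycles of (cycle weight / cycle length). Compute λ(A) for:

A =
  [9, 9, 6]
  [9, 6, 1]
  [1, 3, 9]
λ(A) = 2

Enumerate directed cycles and compute their means (weight / length). Sample:
  cycle 0 → 0: weight = 9, length = 1, mean = 9/1 ≈ 9.000
  cycle 1 → 1: weight = 6, length = 1, mean = 6/1 ≈ 6.000
  cycle 2 → 2: weight = 9, length = 1, mean = 9/1 ≈ 9.000
  cycle 0 → 1 → 0: weight = 18, length = 2, mean = 18/2 ≈ 9.000
  cycle 0 → 2 → 0: weight = 7, length = 2, mean = 7/2 ≈ 3.500
  cycle 1 → 0 → 1: weight = 18, length = 2, mean = 18/2 ≈ 9.000
Minimum mean = 2.000, attained e.g. along the cycle 1 → 2 → 1 with weight 4 and length 2. So λ(A) = 4/2 = 2.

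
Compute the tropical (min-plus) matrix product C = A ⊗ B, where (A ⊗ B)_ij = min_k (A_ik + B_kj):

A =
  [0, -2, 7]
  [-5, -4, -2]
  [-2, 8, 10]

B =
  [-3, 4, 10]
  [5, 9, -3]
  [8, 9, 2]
A ⊗ B =
  [-3, 4, -5]
  [-8, -1, -7]
  [-5, 2, 5]

Apply the min-plus product entry-by-entry:
  C[0][0] = min over k of (A[0][0] + B[0][0] = 0 + -3 = -3, A[0][1] + B[1][0] = -2 + 5 = 3, A[0][2] + B[2][0] = 7 + 8 = 15) = -3 (attained at k = 0)
  C[0][1] = min over k of (A[0][0] + B[0][1] = 0 + 4 = 4, A[0][1] + B[1][1] = -2 + 9 = 7, A[0][2] + B[2][1] = 7 + 9 = 16) = 4 (attained at k = 0)
  C[0][2] = min over k of (A[0][0] + B[0][2] = 0 + 10 = 10, A[0][1] + B[1][2] = -2 + -3 = -5, A[0][2] + B[2][2] = 7 + 2 = 9) = -5 (attained at k = 1)
  C[1][0] = min over k of (A[1][0] + B[0][0] = -5 + -3 = -8, A[1][1] + B[1][0] = -4 + 5 = 1, A[1][2] + B[2][0] = -2 + 8 = 6) = -8 (attained at k = 0)
  C[1][1] = min over k of (A[1][0] + B[0][1] = -5 + 4 = -1, A[1][1] + B[1][1] = -4 + 9 = 5, A[1][2] + B[2][1] = -2 + 9 = 7) = -1 (attained at k = 0)
  C[1][2] = min over k of (A[1][0] + B[0][2] = -5 + 10 = 5, A[1][1] + B[1][2] = -4 + -3 = -7, A[1][2] + B[2][2] = -2 + 2 = 0) = -7 (attained at k = 1)
  C[2][0] = min over k of (A[2][0] + B[0][0] = -2 + -3 = -5, A[2][1] + B[1][0] = 8 + 5 = 13, A[2][2] + B[2][0] = 10 + 8 = 18) = -5 (attained at k = 0)
  C[2][1] = min over k of (A[2][0] + B[0][1] = -2 + 4 = 2, A[2][1] + B[1][1] = 8 + 9 = 17, A[2][2] + B[2][1] = 10 + 9 = 19) = 2 (attained at k = 0)
  C[2][2] = min over k of (A[2][0] + B[0][2] = -2 + 10 = 8, A[2][1] + B[1][2] = 8 + -3 = 5, A[2][2] + B[2][2] = 10 + 2 = 12) = 5 (attained at k = 1)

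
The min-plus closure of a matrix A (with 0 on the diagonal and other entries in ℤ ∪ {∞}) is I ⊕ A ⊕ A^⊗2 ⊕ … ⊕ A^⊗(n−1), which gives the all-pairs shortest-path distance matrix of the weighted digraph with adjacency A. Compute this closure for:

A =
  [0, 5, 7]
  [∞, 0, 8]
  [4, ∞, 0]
Closure =
  [0, 5, 7]
  [12, 0, 8]
  [4, 9, 0]

This is the Floyd-Warshall all-pairs shortest-path computation. For each intermediate vertex k = 0, 1, …, 2, update dist[i][j] ← min(dist[i][j], dist[i][k] + dist[k][j]). The final matrix gives, for each (i, j), the minimum total weight of any directed path from i to j (possibly empty when i = j).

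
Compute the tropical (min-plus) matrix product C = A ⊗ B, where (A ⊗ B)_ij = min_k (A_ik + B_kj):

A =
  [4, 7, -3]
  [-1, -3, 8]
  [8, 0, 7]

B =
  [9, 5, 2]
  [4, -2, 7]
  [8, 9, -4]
A ⊗ B =
  [5, 5, -7]
  [1, -5, 1]
  [4, -2, 3]

Apply the min-plus product entry-by-entry:
  C[0][0] = min over k of (A[0][0] + B[0][0] = 4 + 9 = 13, A[0][1] + B[1][0] = 7 + 4 = 11, A[0][2] + B[2][0] = -3 + 8 = 5) = 5 (attained at k = 2)
  C[0][1] = min over k of (A[0][0] + B[0][1] = 4 + 5 = 9, A[0][1] + B[1][1] = 7 + -2 = 5, A[0][2] + B[2][1] = -3 + 9 = 6) = 5 (attained at k = 1)
  C[0][2] = min over k of (A[0][0] + B[0][2] = 4 + 2 = 6, A[0][1] + B[1][2] = 7 + 7 = 14, A[0][2] + B[2][2] = -3 + -4 = -7) = -7 (attained at k = 2)
  C[1][0] = min over k of (A[1][0] + B[0][0] = -1 + 9 = 8, A[1][1] + B[1][0] = -3 + 4 = 1, A[1][2] + B[2][0] = 8 + 8 = 16) = 1 (attained at k = 1)
  C[1][1] = min over k of (A[1][0] + B[0][1] = -1 + 5 = 4, A[1][1] + B[1][1] = -3 + -2 = -5, A[1][2] + B[2][1] = 8 + 9 = 17) = -5 (attained at k = 1)
  C[1][2] = min over k of (A[1][0] + B[0][2] = -1 + 2 = 1, A[1][1] + B[1][2] = -3 + 7 = 4, A[1][2] + B[2][2] = 8 + -4 = 4) = 1 (attained at k = 0)
  C[2][0] = min over k of (A[2][0] + B[0][0] = 8 + 9 = 17, A[2][1] + B[1][0] = 0 + 4 = 4, A[2][2] + B[2][0] = 7 + 8 = 15) = 4 (attained at k = 1)
  C[2][1] = min over k of (A[2][0] + B[0][1] = 8 + 5 = 13, A[2][1] + B[1][1] = 0 + -2 = -2, A[2][2] + B[2][1] = 7 + 9 = 16) = -2 (attained at k = 1)
  C[2][2] = min over k of (A[2][0] + B[0][2] = 8 + 2 = 10, A[2][1] + B[1][2] = 0 + 7 = 7, A[2][2] + B[2][2] = 7 + -4 = 3) = 3 (attained at k = 2)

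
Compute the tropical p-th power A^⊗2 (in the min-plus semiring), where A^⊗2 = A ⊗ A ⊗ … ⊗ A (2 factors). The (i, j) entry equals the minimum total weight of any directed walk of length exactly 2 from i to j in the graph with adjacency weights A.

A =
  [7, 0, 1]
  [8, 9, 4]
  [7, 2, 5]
A^⊗2 =
  [8, 3, 4]
  [11, 6, 9]
  [10, 7, 6]

Each entry (A^⊗2)_ij equals the minimum over all length-2 walks i = v_0 → v_1 → … → v_2 = j of Σ_t A[v_t][v_{t+1}]. For example, for (i, j) = (0, 2) we minimise over 3 possible intermediate vertex sequences; the minimum is 4, attained along the walk 0 → 1 → 2.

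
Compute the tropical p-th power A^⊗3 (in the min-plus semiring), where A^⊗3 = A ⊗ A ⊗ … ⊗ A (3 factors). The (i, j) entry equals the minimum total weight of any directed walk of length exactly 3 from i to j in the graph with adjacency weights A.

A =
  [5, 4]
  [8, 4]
A^⊗3 =
  [15, 12]
  [16, 12]

Each entry (A^⊗3)_ij equals the minimum over all length-3 walks i = v_0 → v_1 → … → v_3 = j of Σ_t A[v_t][v_{t+1}]. For example, for (i, j) = (0, 1) we minimise over 4 possible intermediate vertex sequences; the minimum is 12, attained along the walk 0 → 1 → 1 → 1.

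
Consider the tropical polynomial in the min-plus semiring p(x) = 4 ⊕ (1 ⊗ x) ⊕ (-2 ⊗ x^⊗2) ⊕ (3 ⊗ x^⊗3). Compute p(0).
p(0) = -2

A tropical monomial a ⊗ x^⊗i evaluates to a + i · x. Evaluating each term at x = 0:
  Term 0 contributes 4 + 0 · 0 = 4
  Term 1 contributes 1 + 1 · 0 = 1
  Term 2 contributes -2 + 2 · 0 = -2
  Term 3 contributes 3 + 3 · 0 = 3
p(0) = ⊕ of these = min[4, 1, -2, 3] = -2.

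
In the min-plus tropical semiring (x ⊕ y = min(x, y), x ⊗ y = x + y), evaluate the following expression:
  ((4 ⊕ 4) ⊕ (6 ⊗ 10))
((4 ⊕ 4) ⊕ (6 ⊗ 10)) = 4

Expand innermost to outermost. Recall ⊕ takes the minimum of its arguments and ⊗ takes their sum. Working out the expression ((4 ⊕ 4) ⊕ (6 ⊗ 10)) gives 4.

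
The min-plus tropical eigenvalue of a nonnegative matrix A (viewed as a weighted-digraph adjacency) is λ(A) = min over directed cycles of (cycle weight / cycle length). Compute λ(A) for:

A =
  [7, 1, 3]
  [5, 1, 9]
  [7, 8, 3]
λ(A) = 1

Enumerate directed cycles and compute their means (weight / length). Sample:
  cycle 0 → 0: weight = 7, length = 1, mean = 7/1 ≈ 7.000
  cycle 1 → 1: weight = 1, length = 1, mean = 1/1 ≈ 1.000
  cycle 2 → 2: weight = 3, length = 1, mean = 3/1 ≈ 3.000
  cycle 0 → 1 → 0: weight = 6, length = 2, mean = 6/2 ≈ 3.000
  cycle 0 → 2 → 0: weight = 10, length = 2, mean = 10/2 ≈ 5.000
  cycle 1 → 0 → 1: weight = 6, length = 2, mean = 6/2 ≈ 3.000
Minimum mean = 1.000, attained e.g. along the cycle 1 → 1 with weight 1 and length 1. So λ(A) = 1/1 = 1.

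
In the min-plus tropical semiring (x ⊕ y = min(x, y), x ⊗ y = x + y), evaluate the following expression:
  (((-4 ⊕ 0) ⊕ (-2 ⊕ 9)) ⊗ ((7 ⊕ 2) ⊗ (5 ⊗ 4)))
(((-4 ⊕ 0) ⊕ (-2 ⊕ 9)) ⊗ ((7 ⊕ 2) ⊗ (5 ⊗ 4))) = 7

Expand innermost to outermost. Recall ⊕ takes the minimum of its arguments and ⊗ takes their sum. Working out the expression (((-4 ⊕ 0) ⊕ (-2 ⊕ 9)) ⊗ ((7 ⊕ 2) ⊗ (5 ⊗ 4))) gives 7.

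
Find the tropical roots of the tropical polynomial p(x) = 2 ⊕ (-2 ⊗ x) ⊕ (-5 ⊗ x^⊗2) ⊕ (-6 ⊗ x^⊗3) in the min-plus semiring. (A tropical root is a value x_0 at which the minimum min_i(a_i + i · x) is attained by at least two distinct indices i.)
Roots: {1, 3, 4}

Each tropical root is a break point of the lower envelope of the lines y = a_i + i · x (there are 4 lines, with slopes 0, 1, ..., 3). Only the lines that attain the minimum somewhere contribute to roots; other lines are dominated. Here the surviving (envelope) indices are i = 3, i = 2, i = 1, i = 0.
Intersections between consecutive envelope lines give the roots: for adjacent envelope indices i < j the intersection is x = (a_i − a_j) / (j − i). Reading off the sorted break points: {1, 3, 4}.
Verification: at each break x_0, at least two indices attain the minimum of min_i(a_i + i · x_0).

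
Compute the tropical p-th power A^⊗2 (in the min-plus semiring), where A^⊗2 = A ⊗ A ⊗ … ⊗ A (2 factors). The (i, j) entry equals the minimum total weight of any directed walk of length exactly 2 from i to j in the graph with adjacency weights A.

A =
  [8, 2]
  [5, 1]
A^⊗2 =
  [7, 3]
  [6, 2]

Each entry (A^⊗2)_ij equals the minimum over all length-2 walks i = v_0 → v_1 → … → v_2 = j of Σ_t A[v_t][v_{t+1}]. For example, for (i, j) = (0, 1) we minimise over 2 possible intermediate vertex sequences; the minimum is 3, attained along the walk 0 → 1 → 1.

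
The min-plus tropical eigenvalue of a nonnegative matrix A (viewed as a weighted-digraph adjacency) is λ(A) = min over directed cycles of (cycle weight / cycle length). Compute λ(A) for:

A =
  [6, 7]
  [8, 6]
λ(A) = 6

Enumerate directed cycles and compute their means (weight / length). Sample:
  cycle 0 → 0: weight = 6, length = 1, mean = 6/1 ≈ 6.000
  cycle 1 → 1: weight = 6, length = 1, mean = 6/1 ≈ 6.000
  cycle 0 → 1 → 0: weight = 15, length = 2, mean = 15/2 ≈ 7.500
  cycle 1 → 0 → 1: weight = 15, length = 2, mean = 15/2 ≈ 7.500
Minimum mean = 6.000, attained e.g. along the cycle 0 → 0 with weight 6 and length 1. So λ(A) = 6/1 = 6.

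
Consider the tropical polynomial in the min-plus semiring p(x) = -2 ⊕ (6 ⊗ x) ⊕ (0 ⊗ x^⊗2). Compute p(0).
p(0) = -2

A tropical monomial a ⊗ x^⊗i evaluates to a + i · x. Evaluating each term at x = 0:
  Term 0 contributes -2 + 0 · 0 = -2
  Term 1 contributes 6 + 1 · 0 = 6
  Term 2 contributes 0 + 2 · 0 = 0
p(0) = ⊕ of these = min[-2, 6, 0] = -2.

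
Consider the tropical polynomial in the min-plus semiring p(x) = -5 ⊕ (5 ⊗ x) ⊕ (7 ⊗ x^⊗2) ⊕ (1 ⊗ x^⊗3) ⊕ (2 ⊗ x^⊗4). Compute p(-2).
p(-2) = -6

A tropical monomial a ⊗ x^⊗i evaluates to a + i · x. Evaluating each term at x = -2:
  Term 0 contributes -5 + 0 · -2 = -5
  Term 1 contributes 5 + 1 · -2 = 3
  Term 2 contributes 7 + 2 · -2 = 3
  Term 3 contributes 1 + 3 · -2 = -5
  Term 4 contributes 2 + 4 · -2 = -6
p(-2) = ⊕ of these = min[-5, 3, 3, -5, -6] = -6.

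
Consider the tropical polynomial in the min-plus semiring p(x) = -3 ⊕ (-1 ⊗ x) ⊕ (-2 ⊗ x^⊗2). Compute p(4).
p(4) = -3

A tropical monomial a ⊗ x^⊗i evaluates to a + i · x. Evaluating each term at x = 4:
  Term 0 contributes -3 + 0 · 4 = -3
  Term 1 contributes -1 + 1 · 4 = 3
  Term 2 contributes -2 + 2 · 4 = 6
p(4) = ⊕ of these = min[-3, 3, 6] = -3.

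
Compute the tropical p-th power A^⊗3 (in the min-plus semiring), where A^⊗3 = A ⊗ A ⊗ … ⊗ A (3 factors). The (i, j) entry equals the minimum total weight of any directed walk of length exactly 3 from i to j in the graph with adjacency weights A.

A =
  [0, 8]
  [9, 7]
A^⊗3 =
  [0, 8]
  [9, 17]

Each entry (A^⊗3)_ij equals the minimum over all length-3 walks i = v_0 → v_1 → … → v_3 = j of Σ_t A[v_t][v_{t+1}]. For example, for (i, j) = (0, 1) we minimise over 4 possible intermediate vertex sequences; the minimum is 8, attained along the walk 0 → 0 → 0 → 1.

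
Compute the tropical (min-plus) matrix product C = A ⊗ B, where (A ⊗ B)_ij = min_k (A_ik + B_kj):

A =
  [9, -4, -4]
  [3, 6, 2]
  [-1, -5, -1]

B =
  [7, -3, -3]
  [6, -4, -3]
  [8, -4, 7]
A ⊗ B =
  [2, -8, -7]
  [10, -2, 0]
  [1, -9, -8]

Apply the min-plus product entry-by-entry:
  C[0][0] = min over k of (A[0][0] + B[0][0] = 9 + 7 = 16, A[0][1] + B[1][0] = -4 + 6 = 2, A[0][2] + B[2][0] = -4 + 8 = 4) = 2 (attained at k = 1)
  C[0][1] = min over k of (A[0][0] + B[0][1] = 9 + -3 = 6, A[0][1] + B[1][1] = -4 + -4 = -8, A[0][2] + B[2][1] = -4 + -4 = -8) = -8 (attained at k = 1)
  C[0][2] = min over k of (A[0][0] + B[0][2] = 9 + -3 = 6, A[0][1] + B[1][2] = -4 + -3 = -7, A[0][2] + B[2][2] = -4 + 7 = 3) = -7 (attained at k = 1)
  C[1][0] = min over k of (A[1][0] + B[0][0] = 3 + 7 = 10, A[1][1] + B[1][0] = 6 + 6 = 12, A[1][2] + B[2][0] = 2 + 8 = 10) = 10 (attained at k = 0)
  C[1][1] = min over k of (A[1][0] + B[0][1] = 3 + -3 = 0, A[1][1] + B[1][1] = 6 + -4 = 2, A[1][2] + B[2][1] = 2 + -4 = -2) = -2 (attained at k = 2)
  C[1][2] = min over k of (A[1][0] + B[0][2] = 3 + -3 = 0, A[1][1] + B[1][2] = 6 + -3 = 3, A[1][2] + B[2][2] = 2 + 7 = 9) = 0 (attained at k = 0)
  C[2][0] = min over k of (A[2][0] + B[0][0] = -1 + 7 = 6, A[2][1] + B[1][0] = -5 + 6 = 1, A[2][2] + B[2][0] = -1 + 8 = 7) = 1 (attained at k = 1)
  C[2][1] = min over k of (A[2][0] + B[0][1] = -1 + -3 = -4, A[2][1] + B[1][1] = -5 + -4 = -9, A[2][2] + B[2][1] = -1 + -4 = -5) = -9 (attained at k = 1)
  C[2][2] = min over k of (A[2][0] + B[0][2] = -1 + -3 = -4, A[2][1] + B[1][2] = -5 + -3 = -8, A[2][2] + B[2][2] = -1 + 7 = 6) = -8 (attained at k = 1)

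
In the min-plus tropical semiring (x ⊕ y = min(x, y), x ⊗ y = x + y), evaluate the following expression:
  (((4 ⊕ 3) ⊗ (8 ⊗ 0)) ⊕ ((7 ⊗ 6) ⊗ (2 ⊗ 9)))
(((4 ⊕ 3) ⊗ (8 ⊗ 0)) ⊕ ((7 ⊗ 6) ⊗ (2 ⊗ 9))) = 11

Expand innermost to outermost. Recall ⊕ takes the minimum of its arguments and ⊗ takes their sum. Working out the expression (((4 ⊕ 3) ⊗ (8 ⊗ 0)) ⊕ ((7 ⊗ 6) ⊗ (2 ⊗ 9))) gives 11.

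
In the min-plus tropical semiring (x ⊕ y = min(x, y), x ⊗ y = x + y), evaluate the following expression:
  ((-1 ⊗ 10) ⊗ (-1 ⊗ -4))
((-1 ⊗ 10) ⊗ (-1 ⊗ -4)) = 4

Expand innermost to outermost. Recall ⊕ takes the minimum of its arguments and ⊗ takes their sum. Working out the expression ((-1 ⊗ 10) ⊗ (-1 ⊗ -4)) gives 4.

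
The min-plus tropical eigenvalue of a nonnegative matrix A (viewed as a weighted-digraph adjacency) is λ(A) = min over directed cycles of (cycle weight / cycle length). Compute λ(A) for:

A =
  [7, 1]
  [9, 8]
λ(A) = 5

Enumerate directed cycles and compute their means (weight / length). Sample:
  cycle 0 → 0: weight = 7, length = 1, mean = 7/1 ≈ 7.000
  cycle 1 → 1: weight = 8, length = 1, mean = 8/1 ≈ 8.000
  cycle 0 → 1 → 0: weight = 10, length = 2, mean = 10/2 ≈ 5.000
  cycle 1 → 0 → 1: weight = 10, length = 2, mean = 10/2 ≈ 5.000
Minimum mean = 5.000, attained e.g. along the cycle 0 → 1 → 0 with weight 10 and length 2. So λ(A) = 10/2 = 5.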